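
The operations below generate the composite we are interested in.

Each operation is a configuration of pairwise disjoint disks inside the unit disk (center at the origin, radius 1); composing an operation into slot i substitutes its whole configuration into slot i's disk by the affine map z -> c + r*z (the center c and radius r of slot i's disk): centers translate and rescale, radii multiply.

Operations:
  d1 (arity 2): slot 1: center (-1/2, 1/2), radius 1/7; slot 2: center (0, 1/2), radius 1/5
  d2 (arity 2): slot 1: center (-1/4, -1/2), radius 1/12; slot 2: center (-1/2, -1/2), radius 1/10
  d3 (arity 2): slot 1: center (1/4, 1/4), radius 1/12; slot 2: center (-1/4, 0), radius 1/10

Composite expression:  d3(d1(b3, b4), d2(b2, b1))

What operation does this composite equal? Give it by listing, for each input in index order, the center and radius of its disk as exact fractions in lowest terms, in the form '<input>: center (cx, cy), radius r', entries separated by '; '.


Nesting under d3 composes maps z -> c + r*z down each b-path.
b3 passes through 2 substitutions, ending at center (5/24, 7/24), radius 1/84
b4 passes through 2 substitutions, ending at center (1/4, 7/24), radius 1/60
b2 passes through 2 substitutions, ending at center (-11/40, -1/20), radius 1/120
b1 passes through 2 substitutions, ending at center (-3/10, -1/20), radius 1/100

b1: center (-3/10, -1/20), radius 1/100; b2: center (-11/40, -1/20), radius 1/120; b3: center (5/24, 7/24), radius 1/84; b4: center (1/4, 7/24), radius 1/60


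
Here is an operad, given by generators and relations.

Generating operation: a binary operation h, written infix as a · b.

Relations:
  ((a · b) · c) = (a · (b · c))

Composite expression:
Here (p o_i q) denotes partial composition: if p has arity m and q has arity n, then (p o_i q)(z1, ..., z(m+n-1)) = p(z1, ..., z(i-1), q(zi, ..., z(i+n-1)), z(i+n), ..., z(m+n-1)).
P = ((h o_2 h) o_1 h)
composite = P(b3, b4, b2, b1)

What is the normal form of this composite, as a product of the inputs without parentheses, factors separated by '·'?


b3 · b4 · b2 · b1

All parenthesizations of h agree; list the b-inputs left to right.
(b3 · b4) unparenthesizes to b3 · b4
(b2 · b1) unparenthesizes to b2 · b1
((b3 · b4) · (b2 · b1)) unparenthesizes to b3 · b4 · b2 · b1


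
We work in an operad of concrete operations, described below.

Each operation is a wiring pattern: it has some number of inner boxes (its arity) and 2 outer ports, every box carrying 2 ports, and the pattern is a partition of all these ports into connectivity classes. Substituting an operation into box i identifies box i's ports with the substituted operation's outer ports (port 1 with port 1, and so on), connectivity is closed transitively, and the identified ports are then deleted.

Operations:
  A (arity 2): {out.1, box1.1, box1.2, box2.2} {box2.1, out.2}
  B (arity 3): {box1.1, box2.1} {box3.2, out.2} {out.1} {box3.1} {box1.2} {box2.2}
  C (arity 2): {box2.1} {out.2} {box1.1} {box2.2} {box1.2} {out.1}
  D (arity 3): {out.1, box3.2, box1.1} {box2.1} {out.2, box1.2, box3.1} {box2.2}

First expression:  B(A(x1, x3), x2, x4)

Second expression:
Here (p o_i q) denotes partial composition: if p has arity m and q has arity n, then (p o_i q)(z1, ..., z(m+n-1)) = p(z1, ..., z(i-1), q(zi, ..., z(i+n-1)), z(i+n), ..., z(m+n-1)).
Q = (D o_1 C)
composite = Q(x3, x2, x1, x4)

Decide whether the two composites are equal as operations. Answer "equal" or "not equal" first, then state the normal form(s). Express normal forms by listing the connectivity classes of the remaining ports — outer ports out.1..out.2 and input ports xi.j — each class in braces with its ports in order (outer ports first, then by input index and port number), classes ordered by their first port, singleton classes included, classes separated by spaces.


The first expression reduces to {out.1} {out.2, x4.2} {x1.1, x1.2, x2.1, x3.2} {x2.2} {x3.1} {x4.1}
The second expression reduces to {out.1, x4.2} {out.2, x4.1} {x1.1} {x1.2} {x2.1} {x2.2} {x3.1} {x3.2}
The normal forms differ: not equal.

not equal; the first gives {out.1} {out.2, x4.2} {x1.1, x1.2, x2.1, x3.2} {x2.2} {x3.1} {x4.1} and the second {out.1, x4.2} {out.2, x4.1} {x1.1} {x1.2} {x2.1} {x2.2} {x3.1} {x3.2}


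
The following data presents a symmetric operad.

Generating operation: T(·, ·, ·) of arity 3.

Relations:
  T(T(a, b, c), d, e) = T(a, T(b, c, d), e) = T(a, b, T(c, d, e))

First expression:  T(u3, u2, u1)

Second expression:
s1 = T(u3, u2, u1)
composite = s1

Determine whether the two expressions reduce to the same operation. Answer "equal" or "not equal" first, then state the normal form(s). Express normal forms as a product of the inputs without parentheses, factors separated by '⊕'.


The first expression reduces to u3 ⊕ u2 ⊕ u1
The second expression reduces to u3 ⊕ u2 ⊕ u1
Both agree, so they are equal.

equal; both compose to u3 ⊕ u2 ⊕ u1


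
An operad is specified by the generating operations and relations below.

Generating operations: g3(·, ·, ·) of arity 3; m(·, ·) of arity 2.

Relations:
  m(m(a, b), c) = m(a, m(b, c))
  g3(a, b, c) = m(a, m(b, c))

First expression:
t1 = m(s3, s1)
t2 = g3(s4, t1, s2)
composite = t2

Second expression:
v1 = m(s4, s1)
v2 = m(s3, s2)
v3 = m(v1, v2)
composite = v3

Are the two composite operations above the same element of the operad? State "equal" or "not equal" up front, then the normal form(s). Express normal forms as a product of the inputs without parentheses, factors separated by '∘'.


not equal: they reduce to s4 ∘ s3 ∘ s1 ∘ s2 and s4 ∘ s1 ∘ s3 ∘ s2

The first expression reduces to s4 ∘ s3 ∘ s1 ∘ s2
The second expression reduces to s4 ∘ s1 ∘ s3 ∘ s2
No match — not equal.


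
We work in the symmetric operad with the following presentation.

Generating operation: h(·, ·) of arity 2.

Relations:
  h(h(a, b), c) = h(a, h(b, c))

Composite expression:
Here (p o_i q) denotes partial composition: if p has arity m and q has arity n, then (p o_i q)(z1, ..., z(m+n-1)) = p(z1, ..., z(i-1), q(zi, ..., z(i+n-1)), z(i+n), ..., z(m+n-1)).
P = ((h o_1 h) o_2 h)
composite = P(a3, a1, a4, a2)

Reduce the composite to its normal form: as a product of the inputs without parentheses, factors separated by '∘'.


Associativity of h dissolves the nesting; only the a-input order survives.
h(a1, a4) collapses to a1 ∘ a4
h(a3, h(a1, a4)) collapses to a3 ∘ a1 ∘ a4
h(h(a3, h(a1, a4)), a2) collapses to a3 ∘ a1 ∘ a4 ∘ a2

a3 ∘ a1 ∘ a4 ∘ a2


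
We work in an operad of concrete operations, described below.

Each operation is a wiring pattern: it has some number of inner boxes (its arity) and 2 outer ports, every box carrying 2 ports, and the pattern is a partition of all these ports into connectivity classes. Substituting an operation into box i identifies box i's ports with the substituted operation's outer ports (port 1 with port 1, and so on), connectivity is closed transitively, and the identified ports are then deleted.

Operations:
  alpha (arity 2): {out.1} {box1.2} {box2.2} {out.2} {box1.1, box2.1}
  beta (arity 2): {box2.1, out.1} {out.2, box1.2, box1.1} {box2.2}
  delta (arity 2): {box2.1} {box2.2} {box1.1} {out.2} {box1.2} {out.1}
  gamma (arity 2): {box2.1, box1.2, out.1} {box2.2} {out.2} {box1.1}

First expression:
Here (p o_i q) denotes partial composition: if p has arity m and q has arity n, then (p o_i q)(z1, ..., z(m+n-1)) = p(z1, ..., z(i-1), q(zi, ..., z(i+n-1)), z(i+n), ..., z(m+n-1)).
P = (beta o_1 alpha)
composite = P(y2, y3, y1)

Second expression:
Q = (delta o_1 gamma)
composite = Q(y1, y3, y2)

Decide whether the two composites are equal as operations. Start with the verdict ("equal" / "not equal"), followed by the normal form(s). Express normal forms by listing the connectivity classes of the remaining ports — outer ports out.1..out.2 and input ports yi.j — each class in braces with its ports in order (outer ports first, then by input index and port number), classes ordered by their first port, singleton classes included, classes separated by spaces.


not equal; first: {out.1, y1.1} {out.2} {y1.2} {y2.1, y3.1} {y2.2} {y3.2}; second: {out.1} {out.2} {y1.1} {y1.2, y3.1} {y2.1} {y2.2} {y3.2}

The first expression reduces to {out.1, y1.1} {out.2} {y1.2} {y2.1, y3.1} {y2.2} {y3.2}
The second expression reduces to {out.1} {out.2} {y1.1} {y1.2, y3.1} {y2.1} {y2.2} {y3.2}
No match — not equal.


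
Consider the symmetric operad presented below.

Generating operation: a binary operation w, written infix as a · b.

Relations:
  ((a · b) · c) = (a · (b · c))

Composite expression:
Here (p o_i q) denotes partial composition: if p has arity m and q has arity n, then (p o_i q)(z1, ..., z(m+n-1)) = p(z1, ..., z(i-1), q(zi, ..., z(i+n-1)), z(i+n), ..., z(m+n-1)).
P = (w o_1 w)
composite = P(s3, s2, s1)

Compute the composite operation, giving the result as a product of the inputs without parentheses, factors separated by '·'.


s3 · s2 · s1


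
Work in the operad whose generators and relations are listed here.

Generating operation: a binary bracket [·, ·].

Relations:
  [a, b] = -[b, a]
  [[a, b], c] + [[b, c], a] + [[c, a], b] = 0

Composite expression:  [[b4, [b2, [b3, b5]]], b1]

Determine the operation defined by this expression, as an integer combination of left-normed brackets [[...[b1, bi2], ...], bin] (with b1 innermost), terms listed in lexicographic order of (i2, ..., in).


Expand each bracket as ab - ba; the b1-initial words give the coefficients.
Composite bracket: [[b4, [b2, [b3, b5]]], b1]
Expanding via [a, b] = ab - ba: 16 signed words (2^4 = 16).
Words beginning with b1 determine it all:
  sign of b1b2b3b5b4 is +1, so it contributes +[[[[b1, b2], b3], b5], b4]
  sign of b1b2b5b3b4 is -1, so it contributes -[[[[b1, b2], b5], b3], b4]
  sign of b1b3b5b2b4 is -1, so it contributes -[[[[b1, b3], b5], b2], b4]
  sign of b1b4b2b3b5 is -1, so it contributes -[[[[b1, b4], b2], b3], b5]
  sign of b1b4b2b5b3 is +1, so it contributes +[[[[b1, b4], b2], b5], b3]
  sign of b1b4b3b5b2 is +1, so it contributes +[[[[b1, b4], b3], b5], b2]
  sign of b1b4b5b3b2 is -1, so it contributes -[[[[b1, b4], b5], b3], b2]
  sign of b1b5b3b2b4 is +1, so it contributes +[[[[b1, b5], b3], b2], b4]

[[[[b1, b2], b3], b5], b4] - [[[[b1, b2], b5], b3], b4] - [[[[b1, b3], b5], b2], b4] - [[[[b1, b4], b2], b3], b5] + [[[[b1, b4], b2], b5], b3] + [[[[b1, b4], b3], b5], b2] - [[[[b1, b4], b5], b3], b2] + [[[[b1, b5], b3], b2], b4]


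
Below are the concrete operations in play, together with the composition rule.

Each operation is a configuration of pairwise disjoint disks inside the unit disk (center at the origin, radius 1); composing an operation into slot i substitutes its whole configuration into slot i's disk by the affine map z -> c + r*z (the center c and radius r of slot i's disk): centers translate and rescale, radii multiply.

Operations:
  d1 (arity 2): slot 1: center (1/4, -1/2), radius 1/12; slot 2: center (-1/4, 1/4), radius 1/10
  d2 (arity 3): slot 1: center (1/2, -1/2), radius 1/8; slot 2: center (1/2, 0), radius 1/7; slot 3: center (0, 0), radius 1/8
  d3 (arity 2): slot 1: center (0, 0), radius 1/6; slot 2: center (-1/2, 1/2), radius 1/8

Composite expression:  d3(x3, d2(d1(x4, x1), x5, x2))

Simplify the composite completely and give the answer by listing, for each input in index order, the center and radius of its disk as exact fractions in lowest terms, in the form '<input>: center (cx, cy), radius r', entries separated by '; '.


x1: center (-113/256, 113/256), radius 1/640; x2: center (-1/2, 1/2), radius 1/64; x3: center (0, 0), radius 1/6; x4: center (-111/256, 55/128), radius 1/768; x5: center (-7/16, 1/2), radius 1/56

Only the slot chain above each x matters under d3; compose those maps.
tracing x3 down its 1-map path: center (0, 0), radius 1/6
tracing x4 down its 3-map path: center (-111/256, 55/128), radius 1/768
tracing x1 down its 3-map path: center (-113/256, 113/256), radius 1/640
tracing x5 down its 2-map path: center (-7/16, 1/2), radius 1/56
tracing x2 down its 2-map path: center (-1/2, 1/2), radius 1/64


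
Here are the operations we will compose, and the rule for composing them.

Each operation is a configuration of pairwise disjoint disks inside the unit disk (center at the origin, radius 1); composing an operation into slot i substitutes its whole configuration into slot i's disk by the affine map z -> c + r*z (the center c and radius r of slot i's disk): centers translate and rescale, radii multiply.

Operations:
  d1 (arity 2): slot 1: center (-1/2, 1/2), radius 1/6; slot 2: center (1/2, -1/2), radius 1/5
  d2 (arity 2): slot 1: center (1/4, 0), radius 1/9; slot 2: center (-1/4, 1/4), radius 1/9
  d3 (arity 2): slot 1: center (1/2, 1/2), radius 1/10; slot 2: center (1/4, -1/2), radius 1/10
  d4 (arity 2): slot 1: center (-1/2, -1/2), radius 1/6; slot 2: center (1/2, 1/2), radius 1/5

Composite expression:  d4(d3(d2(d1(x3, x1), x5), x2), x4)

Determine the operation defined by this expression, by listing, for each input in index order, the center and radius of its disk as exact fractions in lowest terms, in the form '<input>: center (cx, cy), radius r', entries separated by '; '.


x1: center (-889/2160, -451/1080), radius 1/2700; x2: center (-11/24, -7/12), radius 1/60; x3: center (-893/2160, -449/1080), radius 1/3240; x4: center (1/2, 1/2), radius 1/5; x5: center (-101/240, -33/80), radius 1/540


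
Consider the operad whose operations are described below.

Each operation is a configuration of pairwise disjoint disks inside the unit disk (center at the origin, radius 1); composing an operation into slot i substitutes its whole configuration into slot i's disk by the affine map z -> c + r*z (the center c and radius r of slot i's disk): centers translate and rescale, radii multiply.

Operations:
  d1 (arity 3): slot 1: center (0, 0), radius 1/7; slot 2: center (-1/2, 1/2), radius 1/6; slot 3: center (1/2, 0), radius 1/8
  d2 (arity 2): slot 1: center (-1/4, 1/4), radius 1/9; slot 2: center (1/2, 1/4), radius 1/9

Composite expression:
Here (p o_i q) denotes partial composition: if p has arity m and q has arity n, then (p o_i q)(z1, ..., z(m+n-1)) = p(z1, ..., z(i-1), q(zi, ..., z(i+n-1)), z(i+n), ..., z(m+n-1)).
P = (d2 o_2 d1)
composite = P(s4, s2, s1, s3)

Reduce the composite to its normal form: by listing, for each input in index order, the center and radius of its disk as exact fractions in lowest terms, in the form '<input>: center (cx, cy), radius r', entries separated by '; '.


s1: center (4/9, 11/36), radius 1/54; s2: center (1/2, 1/4), radius 1/63; s3: center (5/9, 1/4), radius 1/72; s4: center (-1/4, 1/4), radius 1/9

Below d2, radii multiply path by path; the s-disk centers shift.
s4 passes through 1 substitution, ending at center (-1/4, 1/4), radius 1/9
s2 passes through 2 substitutions, ending at center (1/2, 1/4), radius 1/63
s1 passes through 2 substitutions, ending at center (4/9, 11/36), radius 1/54
s3 passes through 2 substitutions, ending at center (5/9, 1/4), radius 1/72


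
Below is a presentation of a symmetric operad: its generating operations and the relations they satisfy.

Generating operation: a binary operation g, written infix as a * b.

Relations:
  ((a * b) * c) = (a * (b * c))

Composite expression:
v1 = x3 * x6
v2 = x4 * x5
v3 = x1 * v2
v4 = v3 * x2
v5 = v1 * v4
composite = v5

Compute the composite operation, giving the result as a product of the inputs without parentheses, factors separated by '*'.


x3 * x6 * x1 * x4 * x5 * x2


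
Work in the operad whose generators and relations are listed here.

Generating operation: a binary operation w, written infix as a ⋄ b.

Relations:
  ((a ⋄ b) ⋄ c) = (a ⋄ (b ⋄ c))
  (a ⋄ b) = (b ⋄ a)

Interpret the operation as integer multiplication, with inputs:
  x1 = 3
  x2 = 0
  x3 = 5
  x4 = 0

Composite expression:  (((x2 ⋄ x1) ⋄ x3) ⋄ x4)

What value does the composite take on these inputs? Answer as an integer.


0

(x2 ⋄ x1) = 0
((x2 ⋄ x1) ⋄ x3) = 0
(((x2 ⋄ x1) ⋄ x3) ⋄ x4) = 0


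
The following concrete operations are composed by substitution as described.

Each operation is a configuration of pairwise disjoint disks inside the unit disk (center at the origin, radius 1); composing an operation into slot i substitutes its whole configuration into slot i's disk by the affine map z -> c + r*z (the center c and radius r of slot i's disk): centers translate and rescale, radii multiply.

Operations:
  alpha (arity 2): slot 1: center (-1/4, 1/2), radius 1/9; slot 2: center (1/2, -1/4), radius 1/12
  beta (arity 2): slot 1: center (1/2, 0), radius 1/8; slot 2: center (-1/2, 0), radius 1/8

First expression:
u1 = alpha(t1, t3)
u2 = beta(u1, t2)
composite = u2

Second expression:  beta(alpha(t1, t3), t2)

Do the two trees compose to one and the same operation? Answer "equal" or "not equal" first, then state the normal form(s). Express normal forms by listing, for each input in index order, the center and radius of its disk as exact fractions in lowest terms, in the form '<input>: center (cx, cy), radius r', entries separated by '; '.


equal; both compose to t1: center (15/32, 1/16), radius 1/72; t2: center (-1/2, 0), radius 1/8; t3: center (9/16, -1/32), radius 1/96

In normal form, the first expression is t1: center (15/32, 1/16), radius 1/72; t2: center (-1/2, 0), radius 1/8; t3: center (9/16, -1/32), radius 1/96
In normal form, the second expression is t1: center (15/32, 1/16), radius 1/72; t2: center (-1/2, 0), radius 1/8; t3: center (9/16, -1/32), radius 1/96
Same normal form: equal.


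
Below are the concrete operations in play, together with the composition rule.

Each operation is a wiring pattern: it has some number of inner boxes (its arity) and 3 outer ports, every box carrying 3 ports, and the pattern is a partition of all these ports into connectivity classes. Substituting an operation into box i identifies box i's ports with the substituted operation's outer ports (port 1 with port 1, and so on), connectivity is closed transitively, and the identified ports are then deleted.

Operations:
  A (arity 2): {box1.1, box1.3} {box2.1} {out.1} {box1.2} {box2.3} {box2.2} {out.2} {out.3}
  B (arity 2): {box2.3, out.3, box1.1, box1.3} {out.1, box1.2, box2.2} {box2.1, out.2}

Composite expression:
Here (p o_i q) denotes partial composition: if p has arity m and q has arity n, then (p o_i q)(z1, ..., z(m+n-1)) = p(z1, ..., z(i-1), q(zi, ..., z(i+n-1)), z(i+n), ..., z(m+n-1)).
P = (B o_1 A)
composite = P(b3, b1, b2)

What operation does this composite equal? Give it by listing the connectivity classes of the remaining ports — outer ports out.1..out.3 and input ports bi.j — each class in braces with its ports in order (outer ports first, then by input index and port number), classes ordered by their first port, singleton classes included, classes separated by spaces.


Substituting into B glues patterns; closure does the rest.
A over (b3, b1) gives {out.1} {out.2} {out.3} {b1.1} {b1.2} {b1.3} {b3.1, b3.3} {b3.2}, out.j being that stage's outer ports
B over (b3, b1, b2) gives {out.1, b2.2} {out.2, b2.1} {out.3, b2.3} {b1.1} {b1.2} {b1.3} {b3.1, b3.3} {b3.2}, out.j being that stage's outer ports

{out.1, b2.2} {out.2, b2.1} {out.3, b2.3} {b1.1} {b1.2} {b1.3} {b3.1, b3.3} {b3.2}


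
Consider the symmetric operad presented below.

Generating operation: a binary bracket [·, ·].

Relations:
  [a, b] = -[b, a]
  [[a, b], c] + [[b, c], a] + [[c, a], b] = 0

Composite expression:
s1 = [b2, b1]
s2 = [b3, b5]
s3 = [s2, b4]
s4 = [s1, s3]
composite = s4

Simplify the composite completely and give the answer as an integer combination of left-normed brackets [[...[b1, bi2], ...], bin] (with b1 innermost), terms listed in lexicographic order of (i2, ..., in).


-[[[[b1, b2], b3], b5], b4] + [[[[b1, b2], b4], b3], b5] - [[[[b1, b2], b4], b5], b3] + [[[[b1, b2], b5], b3], b4]

Left-normed coefficients sit on the b1-initial expansion words.
Composite bracket: [[b2, b1], [[b3, b5], b4]]
Applying ab - ba throughout gives 16 signed words (2^4 = 16).
Collect the words opening with b1:
  sign of b1b2b3b5b4 is -1, so it contributes -[[[[b1, b2], b3], b5], b4]
  sign of b1b2b4b3b5 is +1, so it contributes +[[[[b1, b2], b4], b3], b5]
  sign of b1b2b4b5b3 is -1, so it contributes -[[[[b1, b2], b4], b5], b3]
  sign of b1b2b5b3b4 is +1, so it contributes +[[[[b1, b2], b5], b3], b4]


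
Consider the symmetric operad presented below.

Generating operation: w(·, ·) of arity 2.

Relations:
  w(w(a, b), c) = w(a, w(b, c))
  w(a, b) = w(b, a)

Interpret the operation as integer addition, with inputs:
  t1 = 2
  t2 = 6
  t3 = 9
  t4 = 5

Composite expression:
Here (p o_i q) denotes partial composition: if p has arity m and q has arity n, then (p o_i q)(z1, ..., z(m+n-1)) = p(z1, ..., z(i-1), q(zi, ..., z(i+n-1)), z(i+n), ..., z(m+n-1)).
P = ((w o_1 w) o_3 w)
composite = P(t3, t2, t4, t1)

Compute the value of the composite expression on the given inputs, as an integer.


w(t3, t2) = 15
w(t4, t1) = 7
w(w(t3, t2), w(t4, t1)) = 22

22


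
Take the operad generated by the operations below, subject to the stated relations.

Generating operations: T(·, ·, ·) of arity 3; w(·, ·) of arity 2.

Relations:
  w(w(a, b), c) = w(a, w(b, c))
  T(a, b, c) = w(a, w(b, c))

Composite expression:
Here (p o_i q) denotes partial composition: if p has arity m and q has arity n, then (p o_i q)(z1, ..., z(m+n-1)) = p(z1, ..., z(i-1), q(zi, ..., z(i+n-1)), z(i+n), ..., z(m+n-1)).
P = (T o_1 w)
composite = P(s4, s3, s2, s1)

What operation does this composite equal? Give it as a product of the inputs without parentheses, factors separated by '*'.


Associativity of T dissolves the nesting; only the s-input order survives.
w(s4, s3) spells out as s4 * s3
T(w(s4, s3), s2, s1) spells out as s4 * s3 * s2 * s1

s4 * s3 * s2 * s1


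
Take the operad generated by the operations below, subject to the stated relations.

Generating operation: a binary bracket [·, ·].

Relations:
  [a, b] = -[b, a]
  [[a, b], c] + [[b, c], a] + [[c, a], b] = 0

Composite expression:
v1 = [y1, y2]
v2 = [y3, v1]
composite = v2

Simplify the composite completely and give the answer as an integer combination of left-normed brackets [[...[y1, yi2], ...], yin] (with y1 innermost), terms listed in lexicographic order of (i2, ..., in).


-[[y1, y2], y3]

A multilinear Lie element is pinned by y1-initial words (y1 innermost).
Composite bracket: [y3, [y1, y2]]
Full expansion: 4 signed words from ab - ba (2^2 = 4).
Collect the words opening with y1:
  from y1y2y3, sign -1: term -[[y1, y2], y3]


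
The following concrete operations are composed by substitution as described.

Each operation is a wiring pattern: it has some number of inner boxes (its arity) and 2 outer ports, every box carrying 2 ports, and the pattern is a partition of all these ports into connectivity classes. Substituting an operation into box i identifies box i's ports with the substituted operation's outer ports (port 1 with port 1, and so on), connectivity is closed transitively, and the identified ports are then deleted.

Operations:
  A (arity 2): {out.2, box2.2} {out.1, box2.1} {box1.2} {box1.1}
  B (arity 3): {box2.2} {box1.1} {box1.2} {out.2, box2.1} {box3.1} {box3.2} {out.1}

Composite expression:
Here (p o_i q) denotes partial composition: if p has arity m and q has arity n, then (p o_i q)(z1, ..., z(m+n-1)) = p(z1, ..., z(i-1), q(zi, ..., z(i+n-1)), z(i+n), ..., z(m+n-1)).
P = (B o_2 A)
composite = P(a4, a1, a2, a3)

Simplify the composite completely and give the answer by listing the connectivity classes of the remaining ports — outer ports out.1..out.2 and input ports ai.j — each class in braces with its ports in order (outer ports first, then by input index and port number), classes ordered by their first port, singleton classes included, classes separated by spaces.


{out.1} {out.2, a2.1} {a1.1} {a1.2} {a2.2} {a3.1} {a3.2} {a4.1} {a4.2}

After gluing at B, chains via deleted ports link the a-ports.
composing A on (a1, a2), with out.j its own outer ports: {out.1, a2.1} {out.2, a2.2} {a1.1} {a1.2}
composing B on (a4, a1, a2, a3), with out.j its own outer ports: {out.1} {out.2, a2.1} {a1.1} {a1.2} {a2.2} {a3.1} {a3.2} {a4.1} {a4.2}


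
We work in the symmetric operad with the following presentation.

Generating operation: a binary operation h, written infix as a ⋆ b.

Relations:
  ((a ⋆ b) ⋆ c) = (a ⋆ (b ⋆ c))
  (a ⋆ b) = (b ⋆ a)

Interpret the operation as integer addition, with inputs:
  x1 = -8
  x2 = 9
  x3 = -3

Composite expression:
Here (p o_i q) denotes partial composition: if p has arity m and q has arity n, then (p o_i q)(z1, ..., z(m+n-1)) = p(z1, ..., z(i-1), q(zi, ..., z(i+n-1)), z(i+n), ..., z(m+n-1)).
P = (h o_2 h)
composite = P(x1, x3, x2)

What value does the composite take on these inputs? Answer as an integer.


-2

(x3 ⋆ x2) = 6
(x1 ⋆ (x3 ⋆ x2)) = -2


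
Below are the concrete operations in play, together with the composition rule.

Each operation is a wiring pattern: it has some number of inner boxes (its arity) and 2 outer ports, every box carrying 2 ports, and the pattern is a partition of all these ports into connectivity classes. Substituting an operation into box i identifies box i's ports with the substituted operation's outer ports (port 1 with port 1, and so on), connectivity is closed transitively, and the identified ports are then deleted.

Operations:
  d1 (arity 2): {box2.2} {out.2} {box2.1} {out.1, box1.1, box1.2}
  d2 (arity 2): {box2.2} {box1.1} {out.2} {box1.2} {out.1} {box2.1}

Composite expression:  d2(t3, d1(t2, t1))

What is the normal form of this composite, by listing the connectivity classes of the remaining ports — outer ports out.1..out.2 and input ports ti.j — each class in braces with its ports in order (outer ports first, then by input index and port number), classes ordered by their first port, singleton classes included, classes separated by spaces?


{out.1} {out.2} {t1.1} {t1.2} {t2.1, t2.2} {t3.1} {t3.2}

After gluing at d2, chains via deleted ports link the t-ports.
stage d1: inputs (t2, t1), connectivity {out.1, t2.1, t2.2} {out.2} {t1.1} {t1.2}, out.j its boundary
stage d2: inputs (t3, t2, t1), connectivity {out.1} {out.2} {t1.1} {t1.2} {t2.1, t2.2} {t3.1} {t3.2}, out.j its boundary


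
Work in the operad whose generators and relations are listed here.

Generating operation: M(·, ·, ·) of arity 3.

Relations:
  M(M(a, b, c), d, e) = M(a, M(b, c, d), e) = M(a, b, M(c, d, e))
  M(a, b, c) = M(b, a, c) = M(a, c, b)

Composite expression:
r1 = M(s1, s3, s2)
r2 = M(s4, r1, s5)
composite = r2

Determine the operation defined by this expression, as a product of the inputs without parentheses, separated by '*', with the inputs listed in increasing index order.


With M associative and commutative, the s-input set is all that matters.
M(s1, s3, s2) reduces to s1 * s3 * s2
M(s4, M(s1, s3, s2), s5) reduces to s4 * s1 * s3 * s2 * s5
the factors in increasing index order: s1 * s2 * s3 * s4 * s5

s1 * s2 * s3 * s4 * s5


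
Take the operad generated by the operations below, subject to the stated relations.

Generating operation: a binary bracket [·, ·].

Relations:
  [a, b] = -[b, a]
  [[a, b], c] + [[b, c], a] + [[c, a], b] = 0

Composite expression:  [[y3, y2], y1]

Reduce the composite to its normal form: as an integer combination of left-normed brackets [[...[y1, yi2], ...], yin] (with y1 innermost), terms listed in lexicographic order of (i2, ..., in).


Skip Jacobi rewriting: expand, keep y1-initial words, read off terms.
Composite bracket: [[y3, y2], y1]
The bracket unfolds into 4 signed words via [a, b] = ab - ba (2^2 = 4).
Keep just the words that open with y1:
  the word y1y2y3 carries sign +1 and contributes +[[y1, y2], y3]
  the word y1y3y2 carries sign -1 and contributes -[[y1, y3], y2]

[[y1, y2], y3] - [[y1, y3], y2]


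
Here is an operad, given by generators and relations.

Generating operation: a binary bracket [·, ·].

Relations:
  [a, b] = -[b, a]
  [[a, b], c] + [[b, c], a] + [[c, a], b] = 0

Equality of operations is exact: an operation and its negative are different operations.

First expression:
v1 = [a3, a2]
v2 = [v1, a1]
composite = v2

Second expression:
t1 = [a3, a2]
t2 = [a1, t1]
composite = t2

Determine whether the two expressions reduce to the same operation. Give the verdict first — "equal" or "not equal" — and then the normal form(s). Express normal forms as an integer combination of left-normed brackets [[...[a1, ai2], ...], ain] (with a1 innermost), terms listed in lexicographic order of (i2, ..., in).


The first composite normalizes to [[a1, a2], a3] - [[a1, a3], a2]
The second composite normalizes to -[[a1, a2], a3] + [[a1, a3], a2]
No match — not equal.

not equal — first [[a1, a2], a3] - [[a1, a3], a2], second -[[a1, a2], a3] + [[a1, a3], a2]


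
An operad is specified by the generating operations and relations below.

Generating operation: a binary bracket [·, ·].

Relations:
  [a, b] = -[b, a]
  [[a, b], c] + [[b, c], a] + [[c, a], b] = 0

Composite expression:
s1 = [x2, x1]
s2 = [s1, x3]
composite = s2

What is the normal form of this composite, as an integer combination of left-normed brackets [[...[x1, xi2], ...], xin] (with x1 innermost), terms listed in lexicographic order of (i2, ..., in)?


-[[x1, x2], x3]

Antisymmetry and Jacobi reduce to x1-anchored left-normed brackets.
Composite bracket: [[x2, x1], x3]
Applying ab - ba throughout gives 4 signed words (2^2 = 4).
Keep just the words that open with x1:
  from x1x2x3, sign -1: term -[[x1, x2], x3]


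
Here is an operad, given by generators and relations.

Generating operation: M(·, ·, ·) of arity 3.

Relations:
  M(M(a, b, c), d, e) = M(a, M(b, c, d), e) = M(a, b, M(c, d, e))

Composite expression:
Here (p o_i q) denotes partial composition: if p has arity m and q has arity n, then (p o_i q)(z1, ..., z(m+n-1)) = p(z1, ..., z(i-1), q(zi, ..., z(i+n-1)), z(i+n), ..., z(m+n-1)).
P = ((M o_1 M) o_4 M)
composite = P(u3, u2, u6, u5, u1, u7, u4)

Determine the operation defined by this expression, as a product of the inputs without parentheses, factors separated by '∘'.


u3 ∘ u2 ∘ u6 ∘ u5 ∘ u1 ∘ u7 ∘ u4

The M-tree's shape is irrelevant; the u-reading-order decides.
M(u3, u2, u6) reduces to u3 ∘ u2 ∘ u6
M(u5, u1, u7) reduces to u5 ∘ u1 ∘ u7
M(M(u3, u2, u6), M(u5, u1, u7), u4) reduces to u3 ∘ u2 ∘ u6 ∘ u5 ∘ u1 ∘ u7 ∘ u4


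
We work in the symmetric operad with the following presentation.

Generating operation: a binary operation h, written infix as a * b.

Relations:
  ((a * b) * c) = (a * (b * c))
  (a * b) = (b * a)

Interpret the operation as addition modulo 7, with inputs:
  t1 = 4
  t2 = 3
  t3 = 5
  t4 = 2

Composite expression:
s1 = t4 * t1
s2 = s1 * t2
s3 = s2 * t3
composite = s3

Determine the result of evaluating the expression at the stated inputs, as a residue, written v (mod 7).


(t4 * t1) = 6
((t4 * t1) * t2) = 2
(((t4 * t1) * t2) * t3) = 0

0 (mod 7)


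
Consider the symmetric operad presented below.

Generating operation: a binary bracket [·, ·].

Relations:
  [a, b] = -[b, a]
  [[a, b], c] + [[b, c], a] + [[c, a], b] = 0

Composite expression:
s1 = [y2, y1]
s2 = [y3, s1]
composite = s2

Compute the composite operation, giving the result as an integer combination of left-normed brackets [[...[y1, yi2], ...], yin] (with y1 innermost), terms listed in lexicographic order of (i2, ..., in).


[[y1, y2], y3]

Expand each bracket as ab - ba; the y1-initial words give the coefficients.
Composite bracket: [y3, [y2, y1]]
Expanding via [a, b] = ab - ba: 4 signed words (2^2 = 4).
Only words starting with y1 matter:
  y1y2y3 (sign +1) contributes +[[y1, y2], y3]


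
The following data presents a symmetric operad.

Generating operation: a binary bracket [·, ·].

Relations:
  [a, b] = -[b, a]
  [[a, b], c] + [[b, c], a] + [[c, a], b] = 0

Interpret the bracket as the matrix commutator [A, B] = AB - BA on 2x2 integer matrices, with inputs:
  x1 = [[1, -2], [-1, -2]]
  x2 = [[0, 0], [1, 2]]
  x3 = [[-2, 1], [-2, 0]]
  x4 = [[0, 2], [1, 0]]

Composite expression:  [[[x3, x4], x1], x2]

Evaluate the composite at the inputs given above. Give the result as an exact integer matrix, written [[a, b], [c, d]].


[[-8, -16], [-48, 8]]

[x3, x4] = [[5, -4], [2, -5]]
[[x3, x4], x1] = [[8, -8], [16, -8]]
[[[x3, x4], x1], x2] = [[-8, -16], [-48, 8]]


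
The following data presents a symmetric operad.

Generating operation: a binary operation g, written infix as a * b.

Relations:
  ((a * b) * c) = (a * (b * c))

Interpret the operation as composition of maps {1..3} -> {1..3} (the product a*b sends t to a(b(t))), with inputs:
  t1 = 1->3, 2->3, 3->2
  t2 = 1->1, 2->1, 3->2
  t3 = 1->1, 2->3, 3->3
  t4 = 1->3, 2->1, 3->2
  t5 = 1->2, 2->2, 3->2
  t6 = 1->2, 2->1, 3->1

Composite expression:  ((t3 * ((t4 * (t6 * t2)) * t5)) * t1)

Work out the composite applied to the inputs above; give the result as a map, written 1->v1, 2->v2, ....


1->1, 2->1, 3->1

(t6 * t2) = 1->2, 2->2, 3->1
(t4 * (t6 * t2)) = 1->1, 2->1, 3->3
((t4 * (t6 * t2)) * t5) = 1->1, 2->1, 3->1
(t3 * ((t4 * (t6 * t2)) * t5)) = 1->1, 2->1, 3->1
((t3 * ((t4 * (t6 * t2)) * t5)) * t1) = 1->1, 2->1, 3->1


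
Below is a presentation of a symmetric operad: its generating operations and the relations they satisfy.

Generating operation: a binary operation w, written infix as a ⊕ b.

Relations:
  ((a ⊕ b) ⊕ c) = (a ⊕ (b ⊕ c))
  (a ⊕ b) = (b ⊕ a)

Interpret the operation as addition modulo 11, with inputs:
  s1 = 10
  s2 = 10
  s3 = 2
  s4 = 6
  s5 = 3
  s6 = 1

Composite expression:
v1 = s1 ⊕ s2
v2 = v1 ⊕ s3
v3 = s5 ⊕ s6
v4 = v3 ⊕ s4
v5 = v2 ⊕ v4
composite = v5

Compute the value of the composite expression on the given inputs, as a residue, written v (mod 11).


(s1 ⊕ s2) = 9
((s1 ⊕ s2) ⊕ s3) = 0
(s5 ⊕ s6) = 4
((s5 ⊕ s6) ⊕ s4) = 10
(((s1 ⊕ s2) ⊕ s3) ⊕ ((s5 ⊕ s6) ⊕ s4)) = 10

10 (mod 11)


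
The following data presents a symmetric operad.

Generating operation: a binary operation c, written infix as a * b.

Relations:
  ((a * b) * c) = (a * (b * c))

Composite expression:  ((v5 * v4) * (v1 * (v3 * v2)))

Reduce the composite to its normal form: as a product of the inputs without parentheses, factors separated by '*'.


v5 * v4 * v1 * v3 * v2

Associativity of c dissolves the nesting; only the v-input order survives.
(v5 * v4) flattens to v5 * v4
(v3 * v2) flattens to v3 * v2
(v1 * (v3 * v2)) flattens to v1 * v3 * v2
((v5 * v4) * (v1 * (v3 * v2))) flattens to v5 * v4 * v1 * v3 * v2


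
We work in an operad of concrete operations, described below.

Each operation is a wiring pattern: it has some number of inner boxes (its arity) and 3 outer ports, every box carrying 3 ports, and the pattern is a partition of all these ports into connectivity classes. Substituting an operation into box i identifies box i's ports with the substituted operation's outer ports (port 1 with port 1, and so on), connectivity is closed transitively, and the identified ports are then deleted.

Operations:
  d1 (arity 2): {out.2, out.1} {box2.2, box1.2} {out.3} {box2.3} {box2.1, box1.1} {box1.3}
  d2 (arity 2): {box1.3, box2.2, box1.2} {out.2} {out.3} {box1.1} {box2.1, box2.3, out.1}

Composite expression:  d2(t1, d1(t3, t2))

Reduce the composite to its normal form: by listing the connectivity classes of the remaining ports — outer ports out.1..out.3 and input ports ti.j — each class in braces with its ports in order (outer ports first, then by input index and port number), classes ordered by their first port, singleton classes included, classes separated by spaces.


{out.1, t1.2, t1.3} {out.2} {out.3} {t1.1} {t2.1, t3.1} {t2.2, t3.2} {t2.3} {t3.3}

After gluing at d2, chains via deleted ports link the t-ports.
after d1, the pattern on (t3, t2) reads {out.1, out.2} {out.3} {t2.1, t3.1} {t2.2, t3.2} {t2.3} {t3.3} (out.j = its outer ports)
after d2, the pattern on (t1, t3, t2) reads {out.1, t1.2, t1.3} {out.2} {out.3} {t1.1} {t2.1, t3.1} {t2.2, t3.2} {t2.3} {t3.3} (out.j = its outer ports)


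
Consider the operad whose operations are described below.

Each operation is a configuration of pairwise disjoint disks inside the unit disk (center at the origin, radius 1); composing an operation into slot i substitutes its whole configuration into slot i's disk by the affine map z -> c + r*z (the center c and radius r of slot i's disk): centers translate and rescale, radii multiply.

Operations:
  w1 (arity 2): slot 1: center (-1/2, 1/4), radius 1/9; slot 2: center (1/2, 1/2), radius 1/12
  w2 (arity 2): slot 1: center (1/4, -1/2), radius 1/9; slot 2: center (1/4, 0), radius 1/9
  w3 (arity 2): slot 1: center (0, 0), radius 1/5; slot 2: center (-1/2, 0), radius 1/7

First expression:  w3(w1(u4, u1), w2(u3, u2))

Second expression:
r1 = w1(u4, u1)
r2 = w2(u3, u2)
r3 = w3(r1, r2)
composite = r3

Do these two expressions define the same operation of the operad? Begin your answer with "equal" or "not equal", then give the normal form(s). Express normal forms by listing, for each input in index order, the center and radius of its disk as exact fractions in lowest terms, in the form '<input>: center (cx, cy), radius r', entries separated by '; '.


equal: each reduces to u1: center (1/10, 1/10), radius 1/60; u2: center (-13/28, 0), radius 1/63; u3: center (-13/28, -1/14), radius 1/63; u4: center (-1/10, 1/20), radius 1/45


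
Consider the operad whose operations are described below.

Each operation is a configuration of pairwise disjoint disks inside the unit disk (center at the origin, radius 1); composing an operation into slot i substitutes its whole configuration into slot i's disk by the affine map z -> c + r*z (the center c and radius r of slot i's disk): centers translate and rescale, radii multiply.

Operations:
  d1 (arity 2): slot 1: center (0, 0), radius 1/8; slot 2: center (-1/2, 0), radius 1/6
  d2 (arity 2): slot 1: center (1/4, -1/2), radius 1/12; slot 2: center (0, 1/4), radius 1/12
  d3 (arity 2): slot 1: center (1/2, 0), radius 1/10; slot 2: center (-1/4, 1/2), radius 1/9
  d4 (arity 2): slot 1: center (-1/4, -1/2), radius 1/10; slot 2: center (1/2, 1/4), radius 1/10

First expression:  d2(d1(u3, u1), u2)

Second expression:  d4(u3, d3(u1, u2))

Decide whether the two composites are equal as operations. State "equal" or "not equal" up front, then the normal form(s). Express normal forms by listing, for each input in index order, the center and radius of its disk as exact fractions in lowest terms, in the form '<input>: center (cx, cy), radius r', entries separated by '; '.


not equal: they reduce to u1: center (5/24, -1/2), radius 1/72; u2: center (0, 1/4), radius 1/12; u3: center (1/4, -1/2), radius 1/96 and u1: center (11/20, 1/4), radius 1/100; u2: center (19/40, 3/10), radius 1/90; u3: center (-1/4, -1/2), radius 1/10

The first expression reduces to u1: center (5/24, -1/2), radius 1/72; u2: center (0, 1/4), radius 1/12; u3: center (1/4, -1/2), radius 1/96
The second expression reduces to u1: center (11/20, 1/4), radius 1/100; u2: center (19/40, 3/10), radius 1/90; u3: center (-1/4, -1/2), radius 1/10
Distinct normal forms: not equal.


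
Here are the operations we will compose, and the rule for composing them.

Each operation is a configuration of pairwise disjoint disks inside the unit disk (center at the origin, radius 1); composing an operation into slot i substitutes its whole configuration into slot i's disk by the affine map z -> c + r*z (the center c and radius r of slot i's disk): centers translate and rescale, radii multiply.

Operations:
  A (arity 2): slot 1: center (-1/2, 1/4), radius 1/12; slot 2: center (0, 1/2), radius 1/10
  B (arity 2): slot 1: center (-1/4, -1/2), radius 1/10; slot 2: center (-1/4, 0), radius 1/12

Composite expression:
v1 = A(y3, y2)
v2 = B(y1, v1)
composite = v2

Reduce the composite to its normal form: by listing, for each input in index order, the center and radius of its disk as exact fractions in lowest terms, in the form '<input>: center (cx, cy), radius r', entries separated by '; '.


Only the slot chain above each y matters under B; compose those maps.
for y1, the 1-step affine chain lands on center (-1/4, -1/2), radius 1/10
for y3, the 2-step affine chain lands on center (-7/24, 1/48), radius 1/144
for y2, the 2-step affine chain lands on center (-1/4, 1/24), radius 1/120

y1: center (-1/4, -1/2), radius 1/10; y2: center (-1/4, 1/24), radius 1/120; y3: center (-7/24, 1/48), radius 1/144
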